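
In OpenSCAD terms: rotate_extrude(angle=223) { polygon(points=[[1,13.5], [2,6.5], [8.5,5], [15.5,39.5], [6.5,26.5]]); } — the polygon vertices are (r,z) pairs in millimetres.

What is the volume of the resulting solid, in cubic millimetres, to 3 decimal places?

Profile (r,z), 5 vertices: (1,13.5) (2,6.5) (8.5,5) (15.5,39.5) (6.5,26.5)
edge 0: (1,13.5)→(2,6.5)  cross = 1·6.5 − 2·13.5 = -20.5000; (r_i+r_j)·cross = 3·-20.5000 = -61.5000
edge 1: (2,6.5)→(8.5,5)  cross = 2·5 − 8.5·6.5 = -45.2500; (r_i+r_j)·cross = 10.5·-45.2500 = -475.1250
edge 2: (8.5,5)→(15.5,39.5)  cross = 8.5·39.5 − 15.5·5 = 258.2500; (r_i+r_j)·cross = 24·258.2500 = 6198.0000
edge 3: (15.5,39.5)→(6.5,26.5)  cross = 15.5·26.5 − 6.5·39.5 = 154.0000; (r_i+r_j)·cross = 22·154.0000 = 3388.0000
edge 4: (6.5,26.5)→(1,13.5)  cross = 6.5·13.5 − 1·26.5 = 61.2500; (r_i+r_j)·cross = 7.5·61.2500 = 459.3750
Σcross = 407.7500 → A = |Σcross|/2 = 203.8750 mm²
Σ(r_i+r_j)·cross = 9508.7500 → first moment M = |Σ|/6 = 1584.7917
R_c = M/A = 1584.7917/203.8750 = 7.7733 mm
θ = 223° = 3.892084 rad
V = θ·R_c·A = 3.892084·7.7733·203.8750 = 6168.143 mm³

Volume = 6168.143 mm³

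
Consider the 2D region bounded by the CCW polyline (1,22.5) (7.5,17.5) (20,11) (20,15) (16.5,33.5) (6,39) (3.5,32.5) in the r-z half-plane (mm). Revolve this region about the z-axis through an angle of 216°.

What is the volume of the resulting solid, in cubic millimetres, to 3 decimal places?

Volume = 13005.879 mm³

Profile (r,z), 7 vertices: (1,22.5) (7.5,17.5) (20,11) (20,15) (16.5,33.5) (6,39) (3.5,32.5)
edge 0: (1,22.5)→(7.5,17.5)  cross = 1·17.5 − 7.5·22.5 = -151.2500; (r_i+r_j)·cross = 8.5·-151.2500 = -1285.6250
edge 1: (7.5,17.5)→(20,11)  cross = 7.5·11 − 20·17.5 = -267.5000; (r_i+r_j)·cross = 27.5·-267.5000 = -7356.2500
edge 2: (20,11)→(20,15)  cross = 20·15 − 20·11 = 80.0000; (r_i+r_j)·cross = 40·80.0000 = 3200.0000
edge 3: (20,15)→(16.5,33.5)  cross = 20·33.5 − 16.5·15 = 422.5000; (r_i+r_j)·cross = 36.5·422.5000 = 15421.2500
edge 4: (16.5,33.5)→(6,39)  cross = 16.5·39 − 6·33.5 = 442.5000; (r_i+r_j)·cross = 22.5·442.5000 = 9956.2500
edge 5: (6,39)→(3.5,32.5)  cross = 6·32.5 − 3.5·39 = 58.5000; (r_i+r_j)·cross = 9.5·58.5000 = 555.7500
edge 6: (3.5,32.5)→(1,22.5)  cross = 3.5·22.5 − 1·32.5 = 46.2500; (r_i+r_j)·cross = 4.5·46.2500 = 208.1250
Σcross = 631.0000 → A = |Σcross|/2 = 315.5000 mm²
Σ(r_i+r_j)·cross = 20699.5000 → first moment M = |Σ|/6 = 3449.9167
R_c = M/A = 3449.9167/315.5000 = 10.9348 mm
θ = 216° = 3.769911 rad
V = θ·R_c·A = 3.769911·10.9348·315.5000 = 13005.879 mm³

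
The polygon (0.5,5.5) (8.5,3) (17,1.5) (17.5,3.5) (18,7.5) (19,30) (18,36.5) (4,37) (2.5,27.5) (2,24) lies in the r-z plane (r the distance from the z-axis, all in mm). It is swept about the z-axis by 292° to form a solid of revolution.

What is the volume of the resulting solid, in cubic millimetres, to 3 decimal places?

Profile (r,z), 10 vertices: (0.5,5.5) (8.5,3) (17,1.5) (17.5,3.5) (18,7.5) (19,30) (18,36.5) (4,37) (2.5,27.5) (2,24)
edge 0: (0.5,5.5)→(8.5,3)  cross = 0.5·3 − 8.5·5.5 = -45.2500; (r_i+r_j)·cross = 9·-45.2500 = -407.2500
edge 1: (8.5,3)→(17,1.5)  cross = 8.5·1.5 − 17·3 = -38.2500; (r_i+r_j)·cross = 25.5·-38.2500 = -975.3750
edge 2: (17,1.5)→(17.5,3.5)  cross = 17·3.5 − 17.5·1.5 = 33.2500; (r_i+r_j)·cross = 34.5·33.2500 = 1147.1250
edge 3: (17.5,3.5)→(18,7.5)  cross = 17.5·7.5 − 18·3.5 = 68.2500; (r_i+r_j)·cross = 35.5·68.2500 = 2422.8750
edge 4: (18,7.5)→(19,30)  cross = 18·30 − 19·7.5 = 397.5000; (r_i+r_j)·cross = 37·397.5000 = 14707.5000
edge 5: (19,30)→(18,36.5)  cross = 19·36.5 − 18·30 = 153.5000; (r_i+r_j)·cross = 37·153.5000 = 5679.5000
edge 6: (18,36.5)→(4,37)  cross = 18·37 − 4·36.5 = 520.0000; (r_i+r_j)·cross = 22·520.0000 = 11440.0000
edge 7: (4,37)→(2.5,27.5)  cross = 4·27.5 − 2.5·37 = 17.5000; (r_i+r_j)·cross = 6.5·17.5000 = 113.7500
edge 8: (2.5,27.5)→(2,24)  cross = 2.5·24 − 2·27.5 = 5.0000; (r_i+r_j)·cross = 4.5·5.0000 = 22.5000
edge 9: (2,24)→(0.5,5.5)  cross = 2·5.5 − 0.5·24 = -1.0000; (r_i+r_j)·cross = 2.5·-1.0000 = -2.5000
Σcross = 1110.5000 → A = |Σcross|/2 = 555.2500 mm²
Σ(r_i+r_j)·cross = 34148.1250 → first moment M = |Σ|/6 = 5691.3542
R_c = M/A = 5691.3542/555.2500 = 10.2501 mm
θ = 292° = 5.096361 rad
V = θ·R_c·A = 5.096361·10.2501·555.2500 = 29005.198 mm³

Volume = 29005.198 mm³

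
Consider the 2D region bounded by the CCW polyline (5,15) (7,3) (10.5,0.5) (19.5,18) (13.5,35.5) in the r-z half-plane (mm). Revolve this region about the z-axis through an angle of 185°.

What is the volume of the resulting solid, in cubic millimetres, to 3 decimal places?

Profile (r,z), 5 vertices: (5,15) (7,3) (10.5,0.5) (19.5,18) (13.5,35.5)
edge 0: (5,15)→(7,3)  cross = 5·3 − 7·15 = -90.0000; (r_i+r_j)·cross = 12·-90.0000 = -1080.0000
edge 1: (7,3)→(10.5,0.5)  cross = 7·0.5 − 10.5·3 = -28.0000; (r_i+r_j)·cross = 17.5·-28.0000 = -490.0000
edge 2: (10.5,0.5)→(19.5,18)  cross = 10.5·18 − 19.5·0.5 = 179.2500; (r_i+r_j)·cross = 30·179.2500 = 5377.5000
edge 3: (19.5,18)→(13.5,35.5)  cross = 19.5·35.5 − 13.5·18 = 449.2500; (r_i+r_j)·cross = 33·449.2500 = 14825.2500
edge 4: (13.5,35.5)→(5,15)  cross = 13.5·15 − 5·35.5 = 25.0000; (r_i+r_j)·cross = 18.5·25.0000 = 462.5000
Σcross = 535.5000 → A = |Σcross|/2 = 267.7500 mm²
Σ(r_i+r_j)·cross = 19095.2500 → first moment M = |Σ|/6 = 3182.5417
R_c = M/A = 3182.5417/267.7500 = 11.8862 mm
θ = 185° = 3.228859 rad
V = θ·R_c·A = 3.228859·11.8862·267.7500 = 10275.979 mm³

Volume = 10275.979 mm³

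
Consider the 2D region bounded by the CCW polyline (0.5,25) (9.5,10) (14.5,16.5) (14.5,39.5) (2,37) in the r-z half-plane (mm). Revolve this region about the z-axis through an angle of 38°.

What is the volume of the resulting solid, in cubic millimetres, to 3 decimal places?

Volume = 1686.360 mm³

Profile (r,z), 5 vertices: (0.5,25) (9.5,10) (14.5,16.5) (14.5,39.5) (2,37)
edge 0: (0.5,25)→(9.5,10)  cross = 0.5·10 − 9.5·25 = -232.5000; (r_i+r_j)·cross = 10·-232.5000 = -2325.0000
edge 1: (9.5,10)→(14.5,16.5)  cross = 9.5·16.5 − 14.5·10 = 11.7500; (r_i+r_j)·cross = 24·11.7500 = 282.0000
edge 2: (14.5,16.5)→(14.5,39.5)  cross = 14.5·39.5 − 14.5·16.5 = 333.5000; (r_i+r_j)·cross = 29·333.5000 = 9671.5000
edge 3: (14.5,39.5)→(2,37)  cross = 14.5·37 − 2·39.5 = 457.5000; (r_i+r_j)·cross = 16.5·457.5000 = 7548.7500
edge 4: (2,37)→(0.5,25)  cross = 2·25 − 0.5·37 = 31.5000; (r_i+r_j)·cross = 2.5·31.5000 = 78.7500
Σcross = 601.7500 → A = |Σcross|/2 = 300.8750 mm²
Σ(r_i+r_j)·cross = 15256.0000 → first moment M = |Σ|/6 = 2542.6667
R_c = M/A = 2542.6667/300.8750 = 8.4509 mm
θ = 38° = 0.663225 rad
V = θ·R_c·A = 0.663225·8.4509·300.8750 = 1686.360 mm³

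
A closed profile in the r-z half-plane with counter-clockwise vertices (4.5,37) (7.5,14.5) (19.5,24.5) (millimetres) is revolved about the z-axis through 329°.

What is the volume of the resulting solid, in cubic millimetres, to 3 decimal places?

Volume = 9043.860 mm³

Profile (r,z), 3 vertices: (4.5,37) (7.5,14.5) (19.5,24.5)
edge 0: (4.5,37)→(7.5,14.5)  cross = 4.5·14.5 − 7.5·37 = -212.2500; (r_i+r_j)·cross = 12·-212.2500 = -2547.0000
edge 1: (7.5,14.5)→(19.5,24.5)  cross = 7.5·24.5 − 19.5·14.5 = -99.0000; (r_i+r_j)·cross = 27·-99.0000 = -2673.0000
edge 2: (19.5,24.5)→(4.5,37)  cross = 19.5·37 − 4.5·24.5 = 611.2500; (r_i+r_j)·cross = 24·611.2500 = 14670.0000
Σcross = 300.0000 → A = |Σcross|/2 = 150.0000 mm²
Σ(r_i+r_j)·cross = 9450.0000 → first moment M = |Σ|/6 = 1575.0000
R_c = M/A = 1575.0000/150.0000 = 10.5000 mm
θ = 329° = 5.742133 rad
V = θ·R_c·A = 5.742133·10.5000·150.0000 = 9043.860 mm³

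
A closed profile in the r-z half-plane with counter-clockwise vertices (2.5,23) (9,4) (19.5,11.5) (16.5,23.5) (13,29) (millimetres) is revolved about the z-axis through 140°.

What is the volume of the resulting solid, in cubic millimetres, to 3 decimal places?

Volume = 6817.867 mm³

Profile (r,z), 5 vertices: (2.5,23) (9,4) (19.5,11.5) (16.5,23.5) (13,29)
edge 0: (2.5,23)→(9,4)  cross = 2.5·4 − 9·23 = -197.0000; (r_i+r_j)·cross = 11.5·-197.0000 = -2265.5000
edge 1: (9,4)→(19.5,11.5)  cross = 9·11.5 − 19.5·4 = 25.5000; (r_i+r_j)·cross = 28.5·25.5000 = 726.7500
edge 2: (19.5,11.5)→(16.5,23.5)  cross = 19.5·23.5 − 16.5·11.5 = 268.5000; (r_i+r_j)·cross = 36·268.5000 = 9666.0000
edge 3: (16.5,23.5)→(13,29)  cross = 16.5·29 − 13·23.5 = 173.0000; (r_i+r_j)·cross = 29.5·173.0000 = 5103.5000
edge 4: (13,29)→(2.5,23)  cross = 13·23 − 2.5·29 = 226.5000; (r_i+r_j)·cross = 15.5·226.5000 = 3510.7500
Σcross = 496.5000 → A = |Σcross|/2 = 248.2500 mm²
Σ(r_i+r_j)·cross = 16741.5000 → first moment M = |Σ|/6 = 2790.2500
R_c = M/A = 2790.2500/248.2500 = 11.2397 mm
θ = 140° = 2.443461 rad
V = θ·R_c·A = 2.443461·11.2397·248.2500 = 6817.867 mm³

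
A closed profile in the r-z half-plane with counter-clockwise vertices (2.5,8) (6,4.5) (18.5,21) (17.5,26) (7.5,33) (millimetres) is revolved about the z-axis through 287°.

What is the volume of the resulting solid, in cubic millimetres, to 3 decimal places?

Volume = 11820.212 mm³

Profile (r,z), 5 vertices: (2.5,8) (6,4.5) (18.5,21) (17.5,26) (7.5,33)
edge 0: (2.5,8)→(6,4.5)  cross = 2.5·4.5 − 6·8 = -36.7500; (r_i+r_j)·cross = 8.5·-36.7500 = -312.3750
edge 1: (6,4.5)→(18.5,21)  cross = 6·21 − 18.5·4.5 = 42.7500; (r_i+r_j)·cross = 24.5·42.7500 = 1047.3750
edge 2: (18.5,21)→(17.5,26)  cross = 18.5·26 − 17.5·21 = 113.5000; (r_i+r_j)·cross = 36·113.5000 = 4086.0000
edge 3: (17.5,26)→(7.5,33)  cross = 17.5·33 − 7.5·26 = 382.5000; (r_i+r_j)·cross = 25·382.5000 = 9562.5000
edge 4: (7.5,33)→(2.5,8)  cross = 7.5·8 − 2.5·33 = -22.5000; (r_i+r_j)·cross = 10·-22.5000 = -225.0000
Σcross = 479.5000 → A = |Σcross|/2 = 239.7500 mm²
Σ(r_i+r_j)·cross = 14158.5000 → first moment M = |Σ|/6 = 2359.7500
R_c = M/A = 2359.7500/239.7500 = 9.8425 mm
θ = 287° = 5.009095 rad
V = θ·R_c·A = 5.009095·9.8425·239.7500 = 11820.212 mm³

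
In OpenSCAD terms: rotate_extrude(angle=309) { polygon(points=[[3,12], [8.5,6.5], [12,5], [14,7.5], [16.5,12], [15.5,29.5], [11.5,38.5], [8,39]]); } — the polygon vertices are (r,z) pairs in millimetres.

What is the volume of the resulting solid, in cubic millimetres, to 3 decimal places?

Volume = 17328.263 mm³

Profile (r,z), 8 vertices: (3,12) (8.5,6.5) (12,5) (14,7.5) (16.5,12) (15.5,29.5) (11.5,38.5) (8,39)
edge 0: (3,12)→(8.5,6.5)  cross = 3·6.5 − 8.5·12 = -82.5000; (r_i+r_j)·cross = 11.5·-82.5000 = -948.7500
edge 1: (8.5,6.5)→(12,5)  cross = 8.5·5 − 12·6.5 = -35.5000; (r_i+r_j)·cross = 20.5·-35.5000 = -727.7500
edge 2: (12,5)→(14,7.5)  cross = 12·7.5 − 14·5 = 20.0000; (r_i+r_j)·cross = 26·20.0000 = 520.0000
edge 3: (14,7.5)→(16.5,12)  cross = 14·12 − 16.5·7.5 = 44.2500; (r_i+r_j)·cross = 30.5·44.2500 = 1349.6250
edge 4: (16.5,12)→(15.5,29.5)  cross = 16.5·29.5 − 15.5·12 = 300.7500; (r_i+r_j)·cross = 32·300.7500 = 9624.0000
edge 5: (15.5,29.5)→(11.5,38.5)  cross = 15.5·38.5 − 11.5·29.5 = 257.5000; (r_i+r_j)·cross = 27·257.5000 = 6952.5000
edge 6: (11.5,38.5)→(8,39)  cross = 11.5·39 − 8·38.5 = 140.5000; (r_i+r_j)·cross = 19.5·140.5000 = 2739.7500
edge 7: (8,39)→(3,12)  cross = 8·12 − 3·39 = -21.0000; (r_i+r_j)·cross = 11·-21.0000 = -231.0000
Σcross = 624.0000 → A = |Σcross|/2 = 312.0000 mm²
Σ(r_i+r_j)·cross = 19278.3750 → first moment M = |Σ|/6 = 3213.0625
R_c = M/A = 3213.0625/312.0000 = 10.2983 mm
θ = 309° = 5.393067 rad
V = θ·R_c·A = 5.393067·10.2983·312.0000 = 17328.263 mm³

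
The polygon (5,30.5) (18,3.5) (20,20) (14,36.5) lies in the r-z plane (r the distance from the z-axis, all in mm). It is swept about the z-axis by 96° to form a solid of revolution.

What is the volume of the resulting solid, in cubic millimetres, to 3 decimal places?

Volume = 5233.474 mm³

Profile (r,z), 4 vertices: (5,30.5) (18,3.5) (20,20) (14,36.5)
edge 0: (5,30.5)→(18,3.5)  cross = 5·3.5 − 18·30.5 = -531.5000; (r_i+r_j)·cross = 23·-531.5000 = -12224.5000
edge 1: (18,3.5)→(20,20)  cross = 18·20 − 20·3.5 = 290.0000; (r_i+r_j)·cross = 38·290.0000 = 11020.0000
edge 2: (20,20)→(14,36.5)  cross = 20·36.5 − 14·20 = 450.0000; (r_i+r_j)·cross = 34·450.0000 = 15300.0000
edge 3: (14,36.5)→(5,30.5)  cross = 14·30.5 − 5·36.5 = 244.5000; (r_i+r_j)·cross = 19·244.5000 = 4645.5000
Σcross = 453.0000 → A = |Σcross|/2 = 226.5000 mm²
Σ(r_i+r_j)·cross = 18741.0000 → first moment M = |Σ|/6 = 3123.5000
R_c = M/A = 3123.5000/226.5000 = 13.7903 mm
θ = 96° = 1.675516 rad
V = θ·R_c·A = 1.675516·13.7903·226.5000 = 5233.474 mm³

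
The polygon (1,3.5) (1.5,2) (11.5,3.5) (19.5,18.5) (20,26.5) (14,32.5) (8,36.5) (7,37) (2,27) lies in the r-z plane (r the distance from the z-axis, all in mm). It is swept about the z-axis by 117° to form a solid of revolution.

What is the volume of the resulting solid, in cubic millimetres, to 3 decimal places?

Profile (r,z), 9 vertices: (1,3.5) (1.5,2) (11.5,3.5) (19.5,18.5) (20,26.5) (14,32.5) (8,36.5) (7,37) (2,27)
edge 0: (1,3.5)→(1.5,2)  cross = 1·2 − 1.5·3.5 = -3.2500; (r_i+r_j)·cross = 2.5·-3.2500 = -8.1250
edge 1: (1.5,2)→(11.5,3.5)  cross = 1.5·3.5 − 11.5·2 = -17.7500; (r_i+r_j)·cross = 13·-17.7500 = -230.7500
edge 2: (11.5,3.5)→(19.5,18.5)  cross = 11.5·18.5 − 19.5·3.5 = 144.5000; (r_i+r_j)·cross = 31·144.5000 = 4479.5000
edge 3: (19.5,18.5)→(20,26.5)  cross = 19.5·26.5 − 20·18.5 = 146.7500; (r_i+r_j)·cross = 39.5·146.7500 = 5796.6250
edge 4: (20,26.5)→(14,32.5)  cross = 20·32.5 − 14·26.5 = 279.0000; (r_i+r_j)·cross = 34·279.0000 = 9486.0000
edge 5: (14,32.5)→(8,36.5)  cross = 14·36.5 − 8·32.5 = 251.0000; (r_i+r_j)·cross = 22·251.0000 = 5522.0000
edge 6: (8,36.5)→(7,37)  cross = 8·37 − 7·36.5 = 40.5000; (r_i+r_j)·cross = 15·40.5000 = 607.5000
edge 7: (7,37)→(2,27)  cross = 7·27 − 2·37 = 115.0000; (r_i+r_j)·cross = 9·115.0000 = 1035.0000
edge 8: (2,27)→(1,3.5)  cross = 2·3.5 − 1·27 = -20.0000; (r_i+r_j)·cross = 3·-20.0000 = -60.0000
Σcross = 935.7500 → A = |Σcross|/2 = 467.8750 mm²
Σ(r_i+r_j)·cross = 26627.7500 → first moment M = |Σ|/6 = 4437.9583
R_c = M/A = 4437.9583/467.8750 = 9.4854 mm
θ = 117° = 2.042035 rad
V = θ·R_c·A = 2.042035·9.4854·467.8750 = 9062.467 mm³

Volume = 9062.467 mm³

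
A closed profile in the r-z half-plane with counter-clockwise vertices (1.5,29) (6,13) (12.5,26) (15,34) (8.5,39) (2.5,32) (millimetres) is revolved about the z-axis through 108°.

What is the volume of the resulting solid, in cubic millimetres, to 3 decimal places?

Profile (r,z), 6 vertices: (1.5,29) (6,13) (12.5,26) (15,34) (8.5,39) (2.5,32)
edge 0: (1.5,29)→(6,13)  cross = 1.5·13 − 6·29 = -154.5000; (r_i+r_j)·cross = 7.5·-154.5000 = -1158.7500
edge 1: (6,13)→(12.5,26)  cross = 6·26 − 12.5·13 = -6.5000; (r_i+r_j)·cross = 18.5·-6.5000 = -120.2500
edge 2: (12.5,26)→(15,34)  cross = 12.5·34 − 15·26 = 35.0000; (r_i+r_j)·cross = 27.5·35.0000 = 962.5000
edge 3: (15,34)→(8.5,39)  cross = 15·39 − 8.5·34 = 296.0000; (r_i+r_j)·cross = 23.5·296.0000 = 6956.0000
edge 4: (8.5,39)→(2.5,32)  cross = 8.5·32 − 2.5·39 = 174.5000; (r_i+r_j)·cross = 11·174.5000 = 1919.5000
edge 5: (2.5,32)→(1.5,29)  cross = 2.5·29 − 1.5·32 = 24.5000; (r_i+r_j)·cross = 4·24.5000 = 98.0000
Σcross = 369.0000 → A = |Σcross|/2 = 184.5000 mm²
Σ(r_i+r_j)·cross = 8657.0000 → first moment M = |Σ|/6 = 1442.8333
R_c = M/A = 1442.8333/184.5000 = 7.8202 mm
θ = 108° = 1.884956 rad
V = θ·R_c·A = 1.884956·7.8202·184.5000 = 2719.677 mm³

Volume = 2719.677 mm³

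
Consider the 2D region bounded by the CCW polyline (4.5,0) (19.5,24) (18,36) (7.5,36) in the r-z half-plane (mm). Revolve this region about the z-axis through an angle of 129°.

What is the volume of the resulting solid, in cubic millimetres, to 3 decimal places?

Volume = 7659.517 mm³

Profile (r,z), 4 vertices: (4.5,0) (19.5,24) (18,36) (7.5,36)
edge 0: (4.5,0)→(19.5,24)  cross = 4.5·24 − 19.5·0 = 108.0000; (r_i+r_j)·cross = 24·108.0000 = 2592.0000
edge 1: (19.5,24)→(18,36)  cross = 19.5·36 − 18·24 = 270.0000; (r_i+r_j)·cross = 37.5·270.0000 = 10125.0000
edge 2: (18,36)→(7.5,36)  cross = 18·36 − 7.5·36 = 378.0000; (r_i+r_j)·cross = 25.5·378.0000 = 9639.0000
edge 3: (7.5,36)→(4.5,0)  cross = 7.5·0 − 4.5·36 = -162.0000; (r_i+r_j)·cross = 12·-162.0000 = -1944.0000
Σcross = 594.0000 → A = |Σcross|/2 = 297.0000 mm²
Σ(r_i+r_j)·cross = 20412.0000 → first moment M = |Σ|/6 = 3402.0000
R_c = M/A = 3402.0000/297.0000 = 11.4545 mm
θ = 129° = 2.251475 rad
V = θ·R_c·A = 2.251475·11.4545·297.0000 = 7659.517 mm³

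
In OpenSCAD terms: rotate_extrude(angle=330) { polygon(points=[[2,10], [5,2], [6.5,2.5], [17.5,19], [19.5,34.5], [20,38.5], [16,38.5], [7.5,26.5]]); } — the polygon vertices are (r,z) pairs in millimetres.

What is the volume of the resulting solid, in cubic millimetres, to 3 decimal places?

Volume = 20684.115 mm³

Profile (r,z), 8 vertices: (2,10) (5,2) (6.5,2.5) (17.5,19) (19.5,34.5) (20,38.5) (16,38.5) (7.5,26.5)
edge 0: (2,10)→(5,2)  cross = 2·2 − 5·10 = -46.0000; (r_i+r_j)·cross = 7·-46.0000 = -322.0000
edge 1: (5,2)→(6.5,2.5)  cross = 5·2.5 − 6.5·2 = -0.5000; (r_i+r_j)·cross = 11.5·-0.5000 = -5.7500
edge 2: (6.5,2.5)→(17.5,19)  cross = 6.5·19 − 17.5·2.5 = 79.7500; (r_i+r_j)·cross = 24·79.7500 = 1914.0000
edge 3: (17.5,19)→(19.5,34.5)  cross = 17.5·34.5 − 19.5·19 = 233.2500; (r_i+r_j)·cross = 37·233.2500 = 8630.2500
edge 4: (19.5,34.5)→(20,38.5)  cross = 19.5·38.5 − 20·34.5 = 60.7500; (r_i+r_j)·cross = 39.5·60.7500 = 2399.6250
edge 5: (20,38.5)→(16,38.5)  cross = 20·38.5 − 16·38.5 = 154.0000; (r_i+r_j)·cross = 36·154.0000 = 5544.0000
edge 6: (16,38.5)→(7.5,26.5)  cross = 16·26.5 − 7.5·38.5 = 135.2500; (r_i+r_j)·cross = 23.5·135.2500 = 3178.3750
edge 7: (7.5,26.5)→(2,10)  cross = 7.5·10 − 2·26.5 = 22.0000; (r_i+r_j)·cross = 9.5·22.0000 = 209.0000
Σcross = 638.5000 → A = |Σcross|/2 = 319.2500 mm²
Σ(r_i+r_j)·cross = 21547.5000 → first moment M = |Σ|/6 = 3591.2500
R_c = M/A = 3591.2500/319.2500 = 11.2490 mm
θ = 330° = 5.759587 rad
V = θ·R_c·A = 5.759587·11.2490·319.2500 = 20684.115 mm³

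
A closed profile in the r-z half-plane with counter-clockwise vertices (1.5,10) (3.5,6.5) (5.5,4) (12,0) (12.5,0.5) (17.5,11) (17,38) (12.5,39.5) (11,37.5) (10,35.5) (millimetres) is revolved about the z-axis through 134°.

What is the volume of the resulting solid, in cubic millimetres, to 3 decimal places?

Volume = 10447.644 mm³

Profile (r,z), 10 vertices: (1.5,10) (3.5,6.5) (5.5,4) (12,0) (12.5,0.5) (17.5,11) (17,38) (12.5,39.5) (11,37.5) (10,35.5)
edge 0: (1.5,10)→(3.5,6.5)  cross = 1.5·6.5 − 3.5·10 = -25.2500; (r_i+r_j)·cross = 5·-25.2500 = -126.2500
edge 1: (3.5,6.5)→(5.5,4)  cross = 3.5·4 − 5.5·6.5 = -21.7500; (r_i+r_j)·cross = 9·-21.7500 = -195.7500
edge 2: (5.5,4)→(12,0)  cross = 5.5·0 − 12·4 = -48.0000; (r_i+r_j)·cross = 17.5·-48.0000 = -840.0000
edge 3: (12,0)→(12.5,0.5)  cross = 12·0.5 − 12.5·0 = 6.0000; (r_i+r_j)·cross = 24.5·6.0000 = 147.0000
edge 4: (12.5,0.5)→(17.5,11)  cross = 12.5·11 − 17.5·0.5 = 128.7500; (r_i+r_j)·cross = 30·128.7500 = 3862.5000
edge 5: (17.5,11)→(17,38)  cross = 17.5·38 − 17·11 = 478.0000; (r_i+r_j)·cross = 34.5·478.0000 = 16491.0000
edge 6: (17,38)→(12.5,39.5)  cross = 17·39.5 − 12.5·38 = 196.5000; (r_i+r_j)·cross = 29.5·196.5000 = 5796.7500
edge 7: (12.5,39.5)→(11,37.5)  cross = 12.5·37.5 − 11·39.5 = 34.2500; (r_i+r_j)·cross = 23.5·34.2500 = 804.8750
edge 8: (11,37.5)→(10,35.5)  cross = 11·35.5 − 10·37.5 = 15.5000; (r_i+r_j)·cross = 21·15.5000 = 325.5000
edge 9: (10,35.5)→(1.5,10)  cross = 10·10 − 1.5·35.5 = 46.7500; (r_i+r_j)·cross = 11.5·46.7500 = 537.6250
Σcross = 810.7500 → A = |Σcross|/2 = 405.3750 mm²
Σ(r_i+r_j)·cross = 26803.2500 → first moment M = |Σ|/6 = 4467.2083
R_c = M/A = 4467.2083/405.3750 = 11.0199 mm
θ = 134° = 2.338741 rad
V = θ·R_c·A = 2.338741·11.0199·405.3750 = 10447.644 mm³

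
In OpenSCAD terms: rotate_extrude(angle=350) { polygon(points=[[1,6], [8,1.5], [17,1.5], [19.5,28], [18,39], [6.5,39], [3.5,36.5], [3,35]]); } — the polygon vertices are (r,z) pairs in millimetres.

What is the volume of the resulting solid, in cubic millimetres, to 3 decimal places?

Volume = 37854.682 mm³

Profile (r,z), 8 vertices: (1,6) (8,1.5) (17,1.5) (19.5,28) (18,39) (6.5,39) (3.5,36.5) (3,35)
edge 0: (1,6)→(8,1.5)  cross = 1·1.5 − 8·6 = -46.5000; (r_i+r_j)·cross = 9·-46.5000 = -418.5000
edge 1: (8,1.5)→(17,1.5)  cross = 8·1.5 − 17·1.5 = -13.5000; (r_i+r_j)·cross = 25·-13.5000 = -337.5000
edge 2: (17,1.5)→(19.5,28)  cross = 17·28 − 19.5·1.5 = 446.7500; (r_i+r_j)·cross = 36.5·446.7500 = 16306.3750
edge 3: (19.5,28)→(18,39)  cross = 19.5·39 − 18·28 = 256.5000; (r_i+r_j)·cross = 37.5·256.5000 = 9618.7500
edge 4: (18,39)→(6.5,39)  cross = 18·39 − 6.5·39 = 448.5000; (r_i+r_j)·cross = 24.5·448.5000 = 10988.2500
edge 5: (6.5,39)→(3.5,36.5)  cross = 6.5·36.5 − 3.5·39 = 100.7500; (r_i+r_j)·cross = 10·100.7500 = 1007.5000
edge 6: (3.5,36.5)→(3,35)  cross = 3.5·35 − 3·36.5 = 13.0000; (r_i+r_j)·cross = 6.5·13.0000 = 84.5000
edge 7: (3,35)→(1,6)  cross = 3·6 − 1·35 = -17.0000; (r_i+r_j)·cross = 4·-17.0000 = -68.0000
Σcross = 1188.5000 → A = |Σcross|/2 = 594.2500 mm²
Σ(r_i+r_j)·cross = 37181.3750 → first moment M = |Σ|/6 = 6196.8958
R_c = M/A = 6196.8958/594.2500 = 10.4281 mm
θ = 350° = 6.108652 rad
V = θ·R_c·A = 6.108652·10.4281·594.2500 = 37854.682 mm³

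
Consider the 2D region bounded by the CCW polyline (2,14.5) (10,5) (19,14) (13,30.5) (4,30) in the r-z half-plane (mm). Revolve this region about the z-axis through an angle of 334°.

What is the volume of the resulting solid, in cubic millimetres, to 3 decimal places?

Profile (r,z), 5 vertices: (2,14.5) (10,5) (19,14) (13,30.5) (4,30)
edge 0: (2,14.5)→(10,5)  cross = 2·5 − 10·14.5 = -135.0000; (r_i+r_j)·cross = 12·-135.0000 = -1620.0000
edge 1: (10,5)→(19,14)  cross = 10·14 − 19·5 = 45.0000; (r_i+r_j)·cross = 29·45.0000 = 1305.0000
edge 2: (19,14)→(13,30.5)  cross = 19·30.5 − 13·14 = 397.5000; (r_i+r_j)·cross = 32·397.5000 = 12720.0000
edge 3: (13,30.5)→(4,30)  cross = 13·30 − 4·30.5 = 268.0000; (r_i+r_j)·cross = 17·268.0000 = 4556.0000
edge 4: (4,30)→(2,14.5)  cross = 4·14.5 − 2·30 = -2.0000; (r_i+r_j)·cross = 6·-2.0000 = -12.0000
Σcross = 573.5000 → A = |Σcross|/2 = 286.7500 mm²
Σ(r_i+r_j)·cross = 16949.0000 → first moment M = |Σ|/6 = 2824.8333
R_c = M/A = 2824.8333/286.7500 = 9.8512 mm
θ = 334° = 5.829400 rad
V = θ·R_c·A = 5.829400·9.8512·286.7500 = 16467.083 mm³

Volume = 16467.083 mm³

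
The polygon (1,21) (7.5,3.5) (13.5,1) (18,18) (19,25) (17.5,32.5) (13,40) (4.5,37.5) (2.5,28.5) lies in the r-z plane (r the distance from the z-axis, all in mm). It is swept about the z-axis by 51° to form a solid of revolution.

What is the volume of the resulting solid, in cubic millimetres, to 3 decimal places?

Profile (r,z), 9 vertices: (1,21) (7.5,3.5) (13.5,1) (18,18) (19,25) (17.5,32.5) (13,40) (4.5,37.5) (2.5,28.5)
edge 0: (1,21)→(7.5,3.5)  cross = 1·3.5 − 7.5·21 = -154.0000; (r_i+r_j)·cross = 8.5·-154.0000 = -1309.0000
edge 1: (7.5,3.5)→(13.5,1)  cross = 7.5·1 − 13.5·3.5 = -39.7500; (r_i+r_j)·cross = 21·-39.7500 = -834.7500
edge 2: (13.5,1)→(18,18)  cross = 13.5·18 − 18·1 = 225.0000; (r_i+r_j)·cross = 31.5·225.0000 = 7087.5000
edge 3: (18,18)→(19,25)  cross = 18·25 − 19·18 = 108.0000; (r_i+r_j)·cross = 37·108.0000 = 3996.0000
edge 4: (19,25)→(17.5,32.5)  cross = 19·32.5 − 17.5·25 = 180.0000; (r_i+r_j)·cross = 36.5·180.0000 = 6570.0000
edge 5: (17.5,32.5)→(13,40)  cross = 17.5·40 − 13·32.5 = 277.5000; (r_i+r_j)·cross = 30.5·277.5000 = 8463.7500
edge 6: (13,40)→(4.5,37.5)  cross = 13·37.5 − 4.5·40 = 307.5000; (r_i+r_j)·cross = 17.5·307.5000 = 5381.2500
edge 7: (4.5,37.5)→(2.5,28.5)  cross = 4.5·28.5 − 2.5·37.5 = 34.5000; (r_i+r_j)·cross = 7·34.5000 = 241.5000
edge 8: (2.5,28.5)→(1,21)  cross = 2.5·21 − 1·28.5 = 24.0000; (r_i+r_j)·cross = 3.5·24.0000 = 84.0000
Σcross = 962.7500 → A = |Σcross|/2 = 481.3750 mm²
Σ(r_i+r_j)·cross = 29680.2500 → first moment M = |Σ|/6 = 4946.7083
R_c = M/A = 4946.7083/481.3750 = 10.2762 mm
θ = 51° = 0.890118 rad
V = θ·R_c·A = 0.890118·10.2762·481.3750 = 4403.154 mm³

Volume = 4403.154 mm³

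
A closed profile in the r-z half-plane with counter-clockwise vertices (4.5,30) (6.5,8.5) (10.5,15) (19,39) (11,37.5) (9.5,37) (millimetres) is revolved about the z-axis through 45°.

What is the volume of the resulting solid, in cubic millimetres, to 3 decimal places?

Profile (r,z), 6 vertices: (4.5,30) (6.5,8.5) (10.5,15) (19,39) (11,37.5) (9.5,37)
edge 0: (4.5,30)→(6.5,8.5)  cross = 4.5·8.5 − 6.5·30 = -156.7500; (r_i+r_j)·cross = 11·-156.7500 = -1724.2500
edge 1: (6.5,8.5)→(10.5,15)  cross = 6.5·15 − 10.5·8.5 = 8.2500; (r_i+r_j)·cross = 17·8.2500 = 140.2500
edge 2: (10.5,15)→(19,39)  cross = 10.5·39 − 19·15 = 124.5000; (r_i+r_j)·cross = 29.5·124.5000 = 3672.7500
edge 3: (19,39)→(11,37.5)  cross = 19·37.5 − 11·39 = 283.5000; (r_i+r_j)·cross = 30·283.5000 = 8505.0000
edge 4: (11,37.5)→(9.5,37)  cross = 11·37 − 9.5·37.5 = 50.7500; (r_i+r_j)·cross = 20.5·50.7500 = 1040.3750
edge 5: (9.5,37)→(4.5,30)  cross = 9.5·30 − 4.5·37 = 118.5000; (r_i+r_j)·cross = 14·118.5000 = 1659.0000
Σcross = 428.7500 → A = |Σcross|/2 = 214.3750 mm²
Σ(r_i+r_j)·cross = 13293.1250 → first moment M = |Σ|/6 = 2215.5208
R_c = M/A = 2215.5208/214.3750 = 10.3348 mm
θ = 45° = 0.785398 rad
V = θ·R_c·A = 0.785398·10.3348·214.3750 = 1740.066 mm³

Volume = 1740.066 mm³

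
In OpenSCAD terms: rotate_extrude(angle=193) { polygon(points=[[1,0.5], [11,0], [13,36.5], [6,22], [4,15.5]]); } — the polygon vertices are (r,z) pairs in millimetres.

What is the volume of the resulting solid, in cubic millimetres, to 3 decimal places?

Volume = 6077.590 mm³

Profile (r,z), 5 vertices: (1,0.5) (11,0) (13,36.5) (6,22) (4,15.5)
edge 0: (1,0.5)→(11,0)  cross = 1·0 − 11·0.5 = -5.5000; (r_i+r_j)·cross = 12·-5.5000 = -66.0000
edge 1: (11,0)→(13,36.5)  cross = 11·36.5 − 13·0 = 401.5000; (r_i+r_j)·cross = 24·401.5000 = 9636.0000
edge 2: (13,36.5)→(6,22)  cross = 13·22 − 6·36.5 = 67.0000; (r_i+r_j)·cross = 19·67.0000 = 1273.0000
edge 3: (6,22)→(4,15.5)  cross = 6·15.5 − 4·22 = 5.0000; (r_i+r_j)·cross = 10·5.0000 = 50.0000
edge 4: (4,15.5)→(1,0.5)  cross = 4·0.5 − 1·15.5 = -13.5000; (r_i+r_j)·cross = 5·-13.5000 = -67.5000
Σcross = 454.5000 → A = |Σcross|/2 = 227.2500 mm²
Σ(r_i+r_j)·cross = 10825.5000 → first moment M = |Σ|/6 = 1804.2500
R_c = M/A = 1804.2500/227.2500 = 7.9395 mm
θ = 193° = 3.368485 rad
V = θ·R_c·A = 3.368485·7.9395·227.2500 = 6077.590 mm³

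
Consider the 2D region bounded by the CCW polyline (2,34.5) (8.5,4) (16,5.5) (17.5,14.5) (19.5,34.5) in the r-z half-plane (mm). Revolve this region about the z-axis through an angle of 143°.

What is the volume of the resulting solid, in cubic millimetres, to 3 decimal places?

Profile (r,z), 5 vertices: (2,34.5) (8.5,4) (16,5.5) (17.5,14.5) (19.5,34.5)
edge 0: (2,34.5)→(8.5,4)  cross = 2·4 − 8.5·34.5 = -285.2500; (r_i+r_j)·cross = 10.5·-285.2500 = -2995.1250
edge 1: (8.5,4)→(16,5.5)  cross = 8.5·5.5 − 16·4 = -17.2500; (r_i+r_j)·cross = 24.5·-17.2500 = -422.6250
edge 2: (16,5.5)→(17.5,14.5)  cross = 16·14.5 − 17.5·5.5 = 135.7500; (r_i+r_j)·cross = 33.5·135.7500 = 4547.6250
edge 3: (17.5,14.5)→(19.5,34.5)  cross = 17.5·34.5 − 19.5·14.5 = 321.0000; (r_i+r_j)·cross = 37·321.0000 = 11877.0000
edge 4: (19.5,34.5)→(2,34.5)  cross = 19.5·34.5 − 2·34.5 = 603.7500; (r_i+r_j)·cross = 21.5·603.7500 = 12980.6250
Σcross = 758.0000 → A = |Σcross|/2 = 379.0000 mm²
Σ(r_i+r_j)·cross = 25987.5000 → first moment M = |Σ|/6 = 4331.2500
R_c = M/A = 4331.2500/379.0000 = 11.4281 mm
θ = 143° = 2.495821 rad
V = θ·R_c·A = 2.495821·11.4281·379.0000 = 10810.024 mm³

Volume = 10810.024 mm³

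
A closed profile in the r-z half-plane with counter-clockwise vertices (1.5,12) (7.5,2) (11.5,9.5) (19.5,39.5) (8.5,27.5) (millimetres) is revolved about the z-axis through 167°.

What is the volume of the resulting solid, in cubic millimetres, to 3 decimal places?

Volume = 7138.221 mm³

Profile (r,z), 5 vertices: (1.5,12) (7.5,2) (11.5,9.5) (19.5,39.5) (8.5,27.5)
edge 0: (1.5,12)→(7.5,2)  cross = 1.5·2 − 7.5·12 = -87.0000; (r_i+r_j)·cross = 9·-87.0000 = -783.0000
edge 1: (7.5,2)→(11.5,9.5)  cross = 7.5·9.5 − 11.5·2 = 48.2500; (r_i+r_j)·cross = 19·48.2500 = 916.7500
edge 2: (11.5,9.5)→(19.5,39.5)  cross = 11.5·39.5 − 19.5·9.5 = 269.0000; (r_i+r_j)·cross = 31·269.0000 = 8339.0000
edge 3: (19.5,39.5)→(8.5,27.5)  cross = 19.5·27.5 − 8.5·39.5 = 200.5000; (r_i+r_j)·cross = 28·200.5000 = 5614.0000
edge 4: (8.5,27.5)→(1.5,12)  cross = 8.5·12 − 1.5·27.5 = 60.7500; (r_i+r_j)·cross = 10·60.7500 = 607.5000
Σcross = 491.5000 → A = |Σcross|/2 = 245.7500 mm²
Σ(r_i+r_j)·cross = 14694.2500 → first moment M = |Σ|/6 = 2449.0417
R_c = M/A = 2449.0417/245.7500 = 9.9656 mm
θ = 167° = 2.914700 rad
V = θ·R_c·A = 2.914700·9.9656·245.7500 = 7138.221 mm³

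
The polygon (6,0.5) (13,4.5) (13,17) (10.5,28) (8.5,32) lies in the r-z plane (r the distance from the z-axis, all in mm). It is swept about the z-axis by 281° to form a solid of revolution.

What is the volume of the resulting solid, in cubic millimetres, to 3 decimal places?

Volume = 6631.839 mm³

Profile (r,z), 5 vertices: (6,0.5) (13,4.5) (13,17) (10.5,28) (8.5,32)
edge 0: (6,0.5)→(13,4.5)  cross = 6·4.5 − 13·0.5 = 20.5000; (r_i+r_j)·cross = 19·20.5000 = 389.5000
edge 1: (13,4.5)→(13,17)  cross = 13·17 − 13·4.5 = 162.5000; (r_i+r_j)·cross = 26·162.5000 = 4225.0000
edge 2: (13,17)→(10.5,28)  cross = 13·28 − 10.5·17 = 185.5000; (r_i+r_j)·cross = 23.5·185.5000 = 4359.2500
edge 3: (10.5,28)→(8.5,32)  cross = 10.5·32 − 8.5·28 = 98.0000; (r_i+r_j)·cross = 19·98.0000 = 1862.0000
edge 4: (8.5,32)→(6,0.5)  cross = 8.5·0.5 − 6·32 = -187.7500; (r_i+r_j)·cross = 14.5·-187.7500 = -2722.3750
Σcross = 278.7500 → A = |Σcross|/2 = 139.3750 mm²
Σ(r_i+r_j)·cross = 8113.3750 → first moment M = |Σ|/6 = 1352.2292
R_c = M/A = 1352.2292/139.3750 = 9.7021 mm
θ = 281° = 4.904375 rad
V = θ·R_c·A = 4.904375·9.7021·139.3750 = 6631.839 mm³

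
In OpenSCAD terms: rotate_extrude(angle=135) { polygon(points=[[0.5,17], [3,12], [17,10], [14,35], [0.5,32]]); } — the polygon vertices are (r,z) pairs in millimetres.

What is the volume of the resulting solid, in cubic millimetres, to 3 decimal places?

Profile (r,z), 5 vertices: (0.5,17) (3,12) (17,10) (14,35) (0.5,32)
edge 0: (0.5,17)→(3,12)  cross = 0.5·12 − 3·17 = -45.0000; (r_i+r_j)·cross = 3.5·-45.0000 = -157.5000
edge 1: (3,12)→(17,10)  cross = 3·10 − 17·12 = -174.0000; (r_i+r_j)·cross = 20·-174.0000 = -3480.0000
edge 2: (17,10)→(14,35)  cross = 17·35 − 14·10 = 455.0000; (r_i+r_j)·cross = 31·455.0000 = 14105.0000
edge 3: (14,35)→(0.5,32)  cross = 14·32 − 0.5·35 = 430.5000; (r_i+r_j)·cross = 14.5·430.5000 = 6242.2500
edge 4: (0.5,32)→(0.5,17)  cross = 0.5·17 − 0.5·32 = -7.5000; (r_i+r_j)·cross = 1·-7.5000 = -7.5000
Σcross = 659.0000 → A = |Σcross|/2 = 329.5000 mm²
Σ(r_i+r_j)·cross = 16702.2500 → first moment M = |Σ|/6 = 2783.7083
R_c = M/A = 2783.7083/329.5000 = 8.4483 mm
θ = 135° = 2.356194 rad
V = θ·R_c·A = 2.356194·8.4483·329.5000 = 6558.958 mm³

Volume = 6558.958 mm³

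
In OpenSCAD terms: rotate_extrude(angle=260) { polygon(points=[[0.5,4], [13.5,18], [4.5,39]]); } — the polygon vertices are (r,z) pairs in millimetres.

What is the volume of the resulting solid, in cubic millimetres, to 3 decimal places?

Volume = 5582.697 mm³

Profile (r,z), 3 vertices: (0.5,4) (13.5,18) (4.5,39)
edge 0: (0.5,4)→(13.5,18)  cross = 0.5·18 − 13.5·4 = -45.0000; (r_i+r_j)·cross = 14·-45.0000 = -630.0000
edge 1: (13.5,18)→(4.5,39)  cross = 13.5·39 − 4.5·18 = 445.5000; (r_i+r_j)·cross = 18·445.5000 = 8019.0000
edge 2: (4.5,39)→(0.5,4)  cross = 4.5·4 − 0.5·39 = -1.5000; (r_i+r_j)·cross = 5·-1.5000 = -7.5000
Σcross = 399.0000 → A = |Σcross|/2 = 199.5000 mm²
Σ(r_i+r_j)·cross = 7381.5000 → first moment M = |Σ|/6 = 1230.2500
R_c = M/A = 1230.2500/199.5000 = 6.1667 mm
θ = 260° = 4.537856 rad
V = θ·R_c·A = 4.537856·6.1667·199.5000 = 5582.697 mm³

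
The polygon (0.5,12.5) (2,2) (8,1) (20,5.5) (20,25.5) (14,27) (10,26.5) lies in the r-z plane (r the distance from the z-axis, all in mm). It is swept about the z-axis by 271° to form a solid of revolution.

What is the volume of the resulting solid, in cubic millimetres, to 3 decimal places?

Volume = 20725.676 mm³

Profile (r,z), 7 vertices: (0.5,12.5) (2,2) (8,1) (20,5.5) (20,25.5) (14,27) (10,26.5)
edge 0: (0.5,12.5)→(2,2)  cross = 0.5·2 − 2·12.5 = -24.0000; (r_i+r_j)·cross = 2.5·-24.0000 = -60.0000
edge 1: (2,2)→(8,1)  cross = 2·1 − 8·2 = -14.0000; (r_i+r_j)·cross = 10·-14.0000 = -140.0000
edge 2: (8,1)→(20,5.5)  cross = 8·5.5 − 20·1 = 24.0000; (r_i+r_j)·cross = 28·24.0000 = 672.0000
edge 3: (20,5.5)→(20,25.5)  cross = 20·25.5 − 20·5.5 = 400.0000; (r_i+r_j)·cross = 40·400.0000 = 16000.0000
edge 4: (20,25.5)→(14,27)  cross = 20·27 − 14·25.5 = 183.0000; (r_i+r_j)·cross = 34·183.0000 = 6222.0000
edge 5: (14,27)→(10,26.5)  cross = 14·26.5 − 10·27 = 101.0000; (r_i+r_j)·cross = 24·101.0000 = 2424.0000
edge 6: (10,26.5)→(0.5,12.5)  cross = 10·12.5 − 0.5·26.5 = 111.7500; (r_i+r_j)·cross = 10.5·111.7500 = 1173.3750
Σcross = 781.7500 → A = |Σcross|/2 = 390.8750 mm²
Σ(r_i+r_j)·cross = 26291.3750 → first moment M = |Σ|/6 = 4381.8958
R_c = M/A = 4381.8958/390.8750 = 11.2105 mm
θ = 271° = 4.729842 rad
V = θ·R_c·A = 4.729842·11.2105·390.8750 = 20725.676 mm³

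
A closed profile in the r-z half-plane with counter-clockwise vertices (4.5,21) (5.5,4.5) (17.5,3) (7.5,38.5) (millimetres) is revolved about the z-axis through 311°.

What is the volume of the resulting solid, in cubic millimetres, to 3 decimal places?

Volume = 12401.111 mm³

Profile (r,z), 4 vertices: (4.5,21) (5.5,4.5) (17.5,3) (7.5,38.5)
edge 0: (4.5,21)→(5.5,4.5)  cross = 4.5·4.5 − 5.5·21 = -95.2500; (r_i+r_j)·cross = 10·-95.2500 = -952.5000
edge 1: (5.5,4.5)→(17.5,3)  cross = 5.5·3 − 17.5·4.5 = -62.2500; (r_i+r_j)·cross = 23·-62.2500 = -1431.7500
edge 2: (17.5,3)→(7.5,38.5)  cross = 17.5·38.5 − 7.5·3 = 651.2500; (r_i+r_j)·cross = 25·651.2500 = 16281.2500
edge 3: (7.5,38.5)→(4.5,21)  cross = 7.5·21 − 4.5·38.5 = -15.7500; (r_i+r_j)·cross = 12·-15.7500 = -189.0000
Σcross = 478.0000 → A = |Σcross|/2 = 239.0000 mm²
Σ(r_i+r_j)·cross = 13708.0000 → first moment M = |Σ|/6 = 2284.6667
R_c = M/A = 2284.6667/239.0000 = 9.5593 mm
θ = 311° = 5.427974 rad
V = θ·R_c·A = 5.427974·9.5593·239.0000 = 12401.111 mm³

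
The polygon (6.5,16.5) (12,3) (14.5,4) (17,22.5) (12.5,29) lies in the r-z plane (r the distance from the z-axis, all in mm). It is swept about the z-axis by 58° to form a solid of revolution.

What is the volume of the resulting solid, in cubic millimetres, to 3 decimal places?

Profile (r,z), 5 vertices: (6.5,16.5) (12,3) (14.5,4) (17,22.5) (12.5,29)
edge 0: (6.5,16.5)→(12,3)  cross = 6.5·3 − 12·16.5 = -178.5000; (r_i+r_j)·cross = 18.5·-178.5000 = -3302.2500
edge 1: (12,3)→(14.5,4)  cross = 12·4 − 14.5·3 = 4.5000; (r_i+r_j)·cross = 26.5·4.5000 = 119.2500
edge 2: (14.5,4)→(17,22.5)  cross = 14.5·22.5 − 17·4 = 258.2500; (r_i+r_j)·cross = 31.5·258.2500 = 8134.8750
edge 3: (17,22.5)→(12.5,29)  cross = 17·29 − 12.5·22.5 = 211.7500; (r_i+r_j)·cross = 29.5·211.7500 = 6246.6250
edge 4: (12.5,29)→(6.5,16.5)  cross = 12.5·16.5 − 6.5·29 = 17.7500; (r_i+r_j)·cross = 19·17.7500 = 337.2500
Σcross = 313.7500 → A = |Σcross|/2 = 156.8750 mm²
Σ(r_i+r_j)·cross = 11535.7500 → first moment M = |Σ|/6 = 1922.6250
R_c = M/A = 1922.6250/156.8750 = 12.2558 mm
θ = 58° = 1.012291 rad
V = θ·R_c·A = 1.012291·12.2558·156.8750 = 1946.256 mm³

Volume = 1946.256 mm³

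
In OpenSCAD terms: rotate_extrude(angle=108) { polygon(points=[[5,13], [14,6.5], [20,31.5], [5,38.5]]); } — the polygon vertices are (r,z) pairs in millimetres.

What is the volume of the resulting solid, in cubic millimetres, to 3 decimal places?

Profile (r,z), 4 vertices: (5,13) (14,6.5) (20,31.5) (5,38.5)
edge 0: (5,13)→(14,6.5)  cross = 5·6.5 − 14·13 = -149.5000; (r_i+r_j)·cross = 19·-149.5000 = -2840.5000
edge 1: (14,6.5)→(20,31.5)  cross = 14·31.5 − 20·6.5 = 311.0000; (r_i+r_j)·cross = 34·311.0000 = 10574.0000
edge 2: (20,31.5)→(5,38.5)  cross = 20·38.5 − 5·31.5 = 612.5000; (r_i+r_j)·cross = 25·612.5000 = 15312.5000
edge 3: (5,38.5)→(5,13)  cross = 5·13 − 5·38.5 = -127.5000; (r_i+r_j)·cross = 10·-127.5000 = -1275.0000
Σcross = 646.5000 → A = |Σcross|/2 = 323.2500 mm²
Σ(r_i+r_j)·cross = 21771.0000 → first moment M = |Σ|/6 = 3628.5000
R_c = M/A = 3628.5000/323.2500 = 11.2251 mm
θ = 108° = 1.884956 rad
V = θ·R_c·A = 1.884956·11.2251·323.2500 = 6839.561 mm³

Volume = 6839.561 mm³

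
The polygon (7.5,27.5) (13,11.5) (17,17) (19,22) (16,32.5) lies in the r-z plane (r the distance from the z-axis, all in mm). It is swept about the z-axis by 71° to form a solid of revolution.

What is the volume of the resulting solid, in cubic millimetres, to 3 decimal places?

Profile (r,z), 5 vertices: (7.5,27.5) (13,11.5) (17,17) (19,22) (16,32.5)
edge 0: (7.5,27.5)→(13,11.5)  cross = 7.5·11.5 − 13·27.5 = -271.2500; (r_i+r_j)·cross = 20.5·-271.2500 = -5560.6250
edge 1: (13,11.5)→(17,17)  cross = 13·17 − 17·11.5 = 25.5000; (r_i+r_j)·cross = 30·25.5000 = 765.0000
edge 2: (17,17)→(19,22)  cross = 17·22 − 19·17 = 51.0000; (r_i+r_j)·cross = 36·51.0000 = 1836.0000
edge 3: (19,22)→(16,32.5)  cross = 19·32.5 − 16·22 = 265.5000; (r_i+r_j)·cross = 35·265.5000 = 9292.5000
edge 4: (16,32.5)→(7.5,27.5)  cross = 16·27.5 − 7.5·32.5 = 196.2500; (r_i+r_j)·cross = 23.5·196.2500 = 4611.8750
Σcross = 267.0000 → A = |Σcross|/2 = 133.5000 mm²
Σ(r_i+r_j)·cross = 10944.7500 → first moment M = |Σ|/6 = 1824.1250
R_c = M/A = 1824.1250/133.5000 = 13.6639 mm
θ = 71° = 1.239184 rad
V = θ·R_c·A = 1.239184·13.6639·133.5000 = 2260.426 mm³

Volume = 2260.426 mm³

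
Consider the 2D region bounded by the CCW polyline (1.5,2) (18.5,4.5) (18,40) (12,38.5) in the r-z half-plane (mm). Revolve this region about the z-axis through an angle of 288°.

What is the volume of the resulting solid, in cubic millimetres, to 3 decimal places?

Profile (r,z), 4 vertices: (1.5,2) (18.5,4.5) (18,40) (12,38.5)
edge 0: (1.5,2)→(18.5,4.5)  cross = 1.5·4.5 − 18.5·2 = -30.2500; (r_i+r_j)·cross = 20·-30.2500 = -605.0000
edge 1: (18.5,4.5)→(18,40)  cross = 18.5·40 − 18·4.5 = 659.0000; (r_i+r_j)·cross = 36.5·659.0000 = 24053.5000
edge 2: (18,40)→(12,38.5)  cross = 18·38.5 − 12·40 = 213.0000; (r_i+r_j)·cross = 30·213.0000 = 6390.0000
edge 3: (12,38.5)→(1.5,2)  cross = 12·2 − 1.5·38.5 = -33.7500; (r_i+r_j)·cross = 13.5·-33.7500 = -455.6250
Σcross = 808.0000 → A = |Σcross|/2 = 404.0000 mm²
Σ(r_i+r_j)·cross = 29382.8750 → first moment M = |Σ|/6 = 4897.1458
R_c = M/A = 4897.1458/404.0000 = 12.1216 mm
θ = 288° = 5.026548 rad
V = θ·R_c·A = 5.026548·12.1216·404.0000 = 24615.740 mm³

Volume = 24615.740 mm³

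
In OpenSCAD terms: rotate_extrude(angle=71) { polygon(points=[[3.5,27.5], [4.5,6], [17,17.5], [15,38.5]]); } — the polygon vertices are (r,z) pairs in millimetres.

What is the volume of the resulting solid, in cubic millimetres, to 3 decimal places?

Profile (r,z), 4 vertices: (3.5,27.5) (4.5,6) (17,17.5) (15,38.5)
edge 0: (3.5,27.5)→(4.5,6)  cross = 3.5·6 − 4.5·27.5 = -102.7500; (r_i+r_j)·cross = 8·-102.7500 = -822.0000
edge 1: (4.5,6)→(17,17.5)  cross = 4.5·17.5 − 17·6 = -23.2500; (r_i+r_j)·cross = 21.5·-23.2500 = -499.8750
edge 2: (17,17.5)→(15,38.5)  cross = 17·38.5 − 15·17.5 = 392.0000; (r_i+r_j)·cross = 32·392.0000 = 12544.0000
edge 3: (15,38.5)→(3.5,27.5)  cross = 15·27.5 − 3.5·38.5 = 277.7500; (r_i+r_j)·cross = 18.5·277.7500 = 5138.3750
Σcross = 543.7500 → A = |Σcross|/2 = 271.8750 mm²
Σ(r_i+r_j)·cross = 16360.5000 → first moment M = |Σ|/6 = 2726.7500
R_c = M/A = 2726.7500/271.8750 = 10.0294 mm
θ = 71° = 1.239184 rad
V = θ·R_c·A = 1.239184·10.0294·271.8750 = 3378.944 mm³

Volume = 3378.944 mm³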